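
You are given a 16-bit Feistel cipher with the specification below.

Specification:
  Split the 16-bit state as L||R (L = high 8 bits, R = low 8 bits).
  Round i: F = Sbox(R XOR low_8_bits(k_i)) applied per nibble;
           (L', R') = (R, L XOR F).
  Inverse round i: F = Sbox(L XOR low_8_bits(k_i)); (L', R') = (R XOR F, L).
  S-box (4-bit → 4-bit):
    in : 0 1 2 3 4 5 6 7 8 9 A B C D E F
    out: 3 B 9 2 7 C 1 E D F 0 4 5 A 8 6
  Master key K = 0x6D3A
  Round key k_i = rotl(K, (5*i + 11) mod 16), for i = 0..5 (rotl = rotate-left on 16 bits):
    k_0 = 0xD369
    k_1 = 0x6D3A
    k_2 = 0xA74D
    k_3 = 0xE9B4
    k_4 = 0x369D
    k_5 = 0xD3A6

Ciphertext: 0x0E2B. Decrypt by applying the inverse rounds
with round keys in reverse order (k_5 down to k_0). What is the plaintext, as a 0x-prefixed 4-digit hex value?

0xB037

s_0 = ciphertext = 0x0E2B
s_1 = InvRound(s_0, k_5) = 0x260E
s_2 = InvRound(s_1, k_4) = 0x4A26
s_3 = InvRound(s_2, k_3) = 0x4E4A
s_4 = InvRound(s_3, k_2) = 0x784E
s_5 = InvRound(s_4, k_1) = 0x3778
s_6 = InvRound(s_5, k_0) = 0xB037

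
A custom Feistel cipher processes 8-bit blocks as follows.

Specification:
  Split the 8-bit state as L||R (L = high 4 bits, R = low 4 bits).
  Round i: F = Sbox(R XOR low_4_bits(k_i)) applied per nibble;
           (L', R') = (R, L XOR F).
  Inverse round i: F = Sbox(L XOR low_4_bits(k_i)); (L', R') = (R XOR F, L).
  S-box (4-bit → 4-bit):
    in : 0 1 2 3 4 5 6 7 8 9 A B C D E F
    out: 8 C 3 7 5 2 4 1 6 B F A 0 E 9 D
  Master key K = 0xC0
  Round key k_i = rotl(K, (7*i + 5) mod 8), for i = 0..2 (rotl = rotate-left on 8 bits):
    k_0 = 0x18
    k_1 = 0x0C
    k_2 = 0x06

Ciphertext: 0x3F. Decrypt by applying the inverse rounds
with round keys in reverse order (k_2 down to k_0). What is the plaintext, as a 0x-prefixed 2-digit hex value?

0xCF

s_0 = ciphertext = 0x3F
s_1 = InvRound(s_0, k_2) = 0xD3
s_2 = InvRound(s_1, k_1) = 0xFD
s_3 = InvRound(s_2, k_0) = 0xCF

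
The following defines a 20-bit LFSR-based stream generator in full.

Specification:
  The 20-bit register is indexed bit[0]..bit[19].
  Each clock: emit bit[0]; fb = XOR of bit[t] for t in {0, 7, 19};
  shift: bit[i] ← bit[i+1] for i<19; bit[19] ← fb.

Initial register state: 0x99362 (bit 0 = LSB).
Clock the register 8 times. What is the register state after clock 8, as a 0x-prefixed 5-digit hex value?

reg_0 = 0x99362
clock 1: out=0, reg = 0xCC9B1
clock 2: out=1, reg = 0xE64D8
clock 3: out=0, reg = 0x7326C
clock 4: out=0, reg = 0x39936
clock 5: out=0, reg = 0x1CC9B
clock 6: out=1, reg = 0x0E64D
clock 7: out=1, reg = 0x87326
clock 8: out=0, reg = 0xC3993

0xC3993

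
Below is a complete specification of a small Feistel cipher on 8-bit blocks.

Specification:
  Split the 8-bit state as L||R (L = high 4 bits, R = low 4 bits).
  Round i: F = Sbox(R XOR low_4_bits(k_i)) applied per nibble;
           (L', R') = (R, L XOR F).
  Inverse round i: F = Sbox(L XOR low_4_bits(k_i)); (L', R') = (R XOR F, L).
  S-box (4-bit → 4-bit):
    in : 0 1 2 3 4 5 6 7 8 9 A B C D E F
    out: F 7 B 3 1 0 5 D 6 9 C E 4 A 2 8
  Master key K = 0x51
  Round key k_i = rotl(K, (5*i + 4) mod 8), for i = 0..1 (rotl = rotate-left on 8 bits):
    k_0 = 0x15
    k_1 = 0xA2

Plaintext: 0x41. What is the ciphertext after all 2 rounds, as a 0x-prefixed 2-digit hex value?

s_0 = plaintext = 0x41
s_1 = Round(s_0, k_0) = 0x15
s_2 = Round(s_1, k_1) = 0x5C

0x5C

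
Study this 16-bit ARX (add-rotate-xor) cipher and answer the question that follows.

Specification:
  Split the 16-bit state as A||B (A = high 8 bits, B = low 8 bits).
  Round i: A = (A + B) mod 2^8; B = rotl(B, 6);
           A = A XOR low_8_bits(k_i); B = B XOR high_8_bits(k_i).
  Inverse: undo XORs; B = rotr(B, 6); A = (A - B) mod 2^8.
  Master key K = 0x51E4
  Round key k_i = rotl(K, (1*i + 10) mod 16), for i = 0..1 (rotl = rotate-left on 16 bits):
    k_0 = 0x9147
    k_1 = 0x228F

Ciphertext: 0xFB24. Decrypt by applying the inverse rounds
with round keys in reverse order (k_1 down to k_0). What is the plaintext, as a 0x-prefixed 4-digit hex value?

0xF526

s_0 = ciphertext = 0xFB24
s_1 = InvRound(s_0, k_1) = 0x5C18
s_2 = InvRound(s_1, k_0) = 0xF526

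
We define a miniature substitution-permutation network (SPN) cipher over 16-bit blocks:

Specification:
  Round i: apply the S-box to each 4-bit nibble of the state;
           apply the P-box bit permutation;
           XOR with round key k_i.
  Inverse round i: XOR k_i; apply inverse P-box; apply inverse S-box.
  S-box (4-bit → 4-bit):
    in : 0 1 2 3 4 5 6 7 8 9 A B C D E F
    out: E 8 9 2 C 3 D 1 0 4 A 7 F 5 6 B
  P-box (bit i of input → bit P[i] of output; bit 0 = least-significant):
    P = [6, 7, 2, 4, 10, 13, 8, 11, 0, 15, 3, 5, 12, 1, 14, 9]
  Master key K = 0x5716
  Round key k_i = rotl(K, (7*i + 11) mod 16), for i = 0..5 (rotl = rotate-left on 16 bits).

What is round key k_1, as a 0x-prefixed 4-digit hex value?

0x5C59

K = 0x5716
k_0 = rotl(K, (7*0+11) mod 16) = rotl(K, 11) = 0xB2B8
k_1 = rotl(K, (7*1+11) mod 16) = rotl(K, 2) = 0x5C59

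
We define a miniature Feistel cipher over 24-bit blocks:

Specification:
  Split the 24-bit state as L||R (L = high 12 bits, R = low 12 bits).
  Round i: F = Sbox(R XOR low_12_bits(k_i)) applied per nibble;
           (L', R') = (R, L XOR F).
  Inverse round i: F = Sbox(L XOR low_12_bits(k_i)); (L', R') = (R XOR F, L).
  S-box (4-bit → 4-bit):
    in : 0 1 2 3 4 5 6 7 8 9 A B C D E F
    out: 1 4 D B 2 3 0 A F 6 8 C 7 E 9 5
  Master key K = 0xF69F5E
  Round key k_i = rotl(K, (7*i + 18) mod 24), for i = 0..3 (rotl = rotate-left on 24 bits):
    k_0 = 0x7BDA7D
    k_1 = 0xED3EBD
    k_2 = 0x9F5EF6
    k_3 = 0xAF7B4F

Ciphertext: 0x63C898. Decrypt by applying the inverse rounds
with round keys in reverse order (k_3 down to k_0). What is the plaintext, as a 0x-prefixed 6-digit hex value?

s_0 = ciphertext = 0x63C898
s_1 = InvRound(s_0, k_3) = 0x63363C
s_2 = InvRound(s_1, k_2) = 0x94F633
s_3 = InvRound(s_2, k_1) = 0xC6E94F
s_4 = InvRound(s_3, k_0) = 0x904C6E

0x904C6E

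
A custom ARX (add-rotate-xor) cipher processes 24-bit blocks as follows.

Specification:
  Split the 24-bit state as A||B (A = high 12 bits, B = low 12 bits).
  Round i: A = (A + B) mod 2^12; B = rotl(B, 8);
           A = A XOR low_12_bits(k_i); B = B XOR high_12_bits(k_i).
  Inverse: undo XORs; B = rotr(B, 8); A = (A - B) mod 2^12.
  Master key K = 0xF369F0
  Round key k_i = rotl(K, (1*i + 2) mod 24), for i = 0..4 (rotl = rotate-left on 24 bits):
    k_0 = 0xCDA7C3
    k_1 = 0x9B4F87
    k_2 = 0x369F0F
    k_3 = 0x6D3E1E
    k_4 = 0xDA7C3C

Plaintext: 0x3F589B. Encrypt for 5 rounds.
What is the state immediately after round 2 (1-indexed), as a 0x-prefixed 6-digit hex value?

0xD21AC1

s_0 = plaintext = 0x3F589B
s_1 = Round(s_0, k_0) = 0xB53753
s_2 = Round(s_1, k_1) = 0xD21AC1
s_3 = Round(s_2, k_2) = 0x8ED2C5
s_4 = Round(s_3, k_3) = 0x5AC3FF
s_5 = Round(s_4, k_4) = 0x597298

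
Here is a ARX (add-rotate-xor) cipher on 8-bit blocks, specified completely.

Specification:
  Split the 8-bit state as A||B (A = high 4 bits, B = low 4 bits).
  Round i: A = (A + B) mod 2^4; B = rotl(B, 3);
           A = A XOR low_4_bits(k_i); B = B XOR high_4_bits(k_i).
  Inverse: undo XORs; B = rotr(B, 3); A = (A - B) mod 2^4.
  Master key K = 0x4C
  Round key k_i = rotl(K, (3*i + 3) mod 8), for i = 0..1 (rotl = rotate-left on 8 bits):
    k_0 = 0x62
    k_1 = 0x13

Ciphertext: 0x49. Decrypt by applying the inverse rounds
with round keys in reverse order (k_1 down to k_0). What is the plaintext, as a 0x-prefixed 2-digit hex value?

0x6E

s_0 = ciphertext = 0x49
s_1 = InvRound(s_0, k_1) = 0x61
s_2 = InvRound(s_1, k_0) = 0x6E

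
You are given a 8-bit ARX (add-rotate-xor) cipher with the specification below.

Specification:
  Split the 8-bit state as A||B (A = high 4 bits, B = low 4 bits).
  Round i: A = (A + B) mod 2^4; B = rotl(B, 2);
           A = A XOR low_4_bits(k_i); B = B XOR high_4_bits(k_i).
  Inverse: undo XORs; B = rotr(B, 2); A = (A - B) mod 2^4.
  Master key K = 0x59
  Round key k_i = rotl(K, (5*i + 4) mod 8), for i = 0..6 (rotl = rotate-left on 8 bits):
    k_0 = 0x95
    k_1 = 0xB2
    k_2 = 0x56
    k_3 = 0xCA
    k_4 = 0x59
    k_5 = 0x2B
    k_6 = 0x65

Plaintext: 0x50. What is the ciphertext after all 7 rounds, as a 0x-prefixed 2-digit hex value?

0x6A

s_0 = plaintext = 0x50
s_1 = Round(s_0, k_0) = 0x09
s_2 = Round(s_1, k_1) = 0xBD
s_3 = Round(s_2, k_2) = 0xE2
s_4 = Round(s_3, k_3) = 0xA4
s_5 = Round(s_4, k_4) = 0x74
s_6 = Round(s_5, k_5) = 0x03
s_7 = Round(s_6, k_6) = 0x6A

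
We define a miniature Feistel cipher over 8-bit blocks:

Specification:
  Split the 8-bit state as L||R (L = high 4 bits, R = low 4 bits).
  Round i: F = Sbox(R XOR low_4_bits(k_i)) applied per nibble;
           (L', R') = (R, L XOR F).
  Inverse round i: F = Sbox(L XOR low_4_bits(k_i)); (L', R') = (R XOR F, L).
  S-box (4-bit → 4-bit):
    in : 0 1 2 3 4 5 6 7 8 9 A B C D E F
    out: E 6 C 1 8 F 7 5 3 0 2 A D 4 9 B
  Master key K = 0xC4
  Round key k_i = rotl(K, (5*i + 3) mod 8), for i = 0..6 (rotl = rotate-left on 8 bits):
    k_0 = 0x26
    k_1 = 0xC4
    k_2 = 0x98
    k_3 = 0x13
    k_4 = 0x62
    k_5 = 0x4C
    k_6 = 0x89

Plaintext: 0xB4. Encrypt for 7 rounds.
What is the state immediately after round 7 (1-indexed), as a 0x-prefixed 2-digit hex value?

0x03

s_0 = plaintext = 0xB4
s_1 = Round(s_0, k_0) = 0x47
s_2 = Round(s_1, k_1) = 0x75
s_3 = Round(s_2, k_2) = 0x53
s_4 = Round(s_3, k_3) = 0x3B
s_5 = Round(s_4, k_4) = 0xB3
s_6 = Round(s_5, k_5) = 0x30
s_7 = Round(s_6, k_6) = 0x03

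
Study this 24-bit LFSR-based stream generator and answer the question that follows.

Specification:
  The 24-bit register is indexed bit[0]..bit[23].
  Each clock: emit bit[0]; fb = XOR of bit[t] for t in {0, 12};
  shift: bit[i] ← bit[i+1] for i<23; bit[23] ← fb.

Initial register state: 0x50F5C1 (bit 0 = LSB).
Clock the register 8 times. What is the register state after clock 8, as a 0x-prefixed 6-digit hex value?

0xCE50F5

reg_0 = 0x50F5C1
clock 1: out=1, reg = 0x287AE0
clock 2: out=0, reg = 0x943D70
clock 3: out=0, reg = 0xCA1EB8
clock 4: out=0, reg = 0xE50F5C
clock 5: out=0, reg = 0x7287AE
clock 6: out=0, reg = 0x3943D7
clock 7: out=1, reg = 0x9CA1EB
clock 8: out=1, reg = 0xCE50F5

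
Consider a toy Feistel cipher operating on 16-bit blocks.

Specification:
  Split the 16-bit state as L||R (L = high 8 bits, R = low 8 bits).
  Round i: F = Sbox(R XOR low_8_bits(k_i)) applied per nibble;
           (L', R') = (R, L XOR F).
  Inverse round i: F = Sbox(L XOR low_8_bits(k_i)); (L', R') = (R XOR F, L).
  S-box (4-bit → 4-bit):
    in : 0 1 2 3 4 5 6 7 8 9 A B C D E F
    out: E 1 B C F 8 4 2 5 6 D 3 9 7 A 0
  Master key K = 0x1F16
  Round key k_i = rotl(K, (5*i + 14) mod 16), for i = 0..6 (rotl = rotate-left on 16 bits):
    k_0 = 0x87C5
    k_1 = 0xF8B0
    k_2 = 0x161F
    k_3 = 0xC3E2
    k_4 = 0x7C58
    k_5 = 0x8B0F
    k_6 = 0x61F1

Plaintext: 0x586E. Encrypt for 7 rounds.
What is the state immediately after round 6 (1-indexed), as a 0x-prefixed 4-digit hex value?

0x9A4E

s_0 = plaintext = 0x586E
s_1 = Round(s_0, k_0) = 0x6E8B
s_2 = Round(s_1, k_1) = 0x8BAD
s_3 = Round(s_2, k_2) = 0xADB0
s_4 = Round(s_3, k_3) = 0xB026
s_5 = Round(s_4, k_4) = 0x269A
s_6 = Round(s_5, k_5) = 0x9A4E
s_7 = Round(s_6, k_6) = 0x4EAA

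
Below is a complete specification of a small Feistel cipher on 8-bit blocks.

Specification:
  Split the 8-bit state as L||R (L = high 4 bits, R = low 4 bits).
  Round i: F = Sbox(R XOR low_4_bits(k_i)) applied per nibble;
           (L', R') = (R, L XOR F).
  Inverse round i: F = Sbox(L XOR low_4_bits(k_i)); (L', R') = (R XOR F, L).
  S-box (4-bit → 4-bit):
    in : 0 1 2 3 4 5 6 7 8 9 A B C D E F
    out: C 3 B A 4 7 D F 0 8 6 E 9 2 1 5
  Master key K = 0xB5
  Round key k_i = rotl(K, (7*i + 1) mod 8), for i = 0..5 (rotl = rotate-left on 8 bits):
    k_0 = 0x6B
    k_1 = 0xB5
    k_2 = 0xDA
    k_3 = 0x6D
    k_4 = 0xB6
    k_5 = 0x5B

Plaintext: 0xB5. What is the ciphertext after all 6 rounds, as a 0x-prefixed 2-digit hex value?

s_0 = plaintext = 0xB5
s_1 = Round(s_0, k_0) = 0x5A
s_2 = Round(s_1, k_1) = 0xA0
s_3 = Round(s_2, k_2) = 0x0C
s_4 = Round(s_3, k_3) = 0xC3
s_5 = Round(s_4, k_4) = 0x3B
s_6 = Round(s_5, k_5) = 0xBF

0xBF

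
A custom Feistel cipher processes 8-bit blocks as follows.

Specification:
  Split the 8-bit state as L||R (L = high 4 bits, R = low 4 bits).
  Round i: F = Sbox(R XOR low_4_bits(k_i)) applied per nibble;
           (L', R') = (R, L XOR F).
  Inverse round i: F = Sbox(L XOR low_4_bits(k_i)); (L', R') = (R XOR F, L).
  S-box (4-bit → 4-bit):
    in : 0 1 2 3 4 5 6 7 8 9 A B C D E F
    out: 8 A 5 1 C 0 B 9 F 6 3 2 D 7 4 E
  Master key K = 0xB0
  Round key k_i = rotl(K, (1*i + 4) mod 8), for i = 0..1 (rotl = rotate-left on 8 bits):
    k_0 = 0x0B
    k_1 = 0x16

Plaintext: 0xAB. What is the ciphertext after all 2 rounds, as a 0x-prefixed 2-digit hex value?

0x27

s_0 = plaintext = 0xAB
s_1 = Round(s_0, k_0) = 0xB2
s_2 = Round(s_1, k_1) = 0x27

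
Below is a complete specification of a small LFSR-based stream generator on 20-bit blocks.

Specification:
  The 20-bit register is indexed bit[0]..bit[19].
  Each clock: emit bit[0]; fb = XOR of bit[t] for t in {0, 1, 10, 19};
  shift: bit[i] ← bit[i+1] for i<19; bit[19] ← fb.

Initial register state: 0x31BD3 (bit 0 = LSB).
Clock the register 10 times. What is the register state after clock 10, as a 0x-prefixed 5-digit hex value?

0x950C6

reg_0 = 0x31BD3
clock 1: out=1, reg = 0x18DE9
clock 2: out=1, reg = 0x0C6F4
clock 3: out=0, reg = 0x8637A
clock 4: out=0, reg = 0x431BD
clock 5: out=1, reg = 0xA18DE
clock 6: out=0, reg = 0x50C6F
clock 7: out=1, reg = 0xA8637
clock 8: out=1, reg = 0x5431B
clock 9: out=1, reg = 0x2A18D
clock 10: out=1, reg = 0x950C6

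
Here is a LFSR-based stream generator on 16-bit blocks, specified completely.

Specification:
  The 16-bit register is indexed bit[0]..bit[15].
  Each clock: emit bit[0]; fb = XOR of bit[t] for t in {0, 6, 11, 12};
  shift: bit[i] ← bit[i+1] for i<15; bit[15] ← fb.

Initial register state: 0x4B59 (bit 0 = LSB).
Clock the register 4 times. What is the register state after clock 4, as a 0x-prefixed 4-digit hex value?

0x94B5

reg_0 = 0x4B59
clock 1: out=1, reg = 0xA5AC
clock 2: out=0, reg = 0x52D6
clock 3: out=0, reg = 0x296B
clock 4: out=1, reg = 0x94B5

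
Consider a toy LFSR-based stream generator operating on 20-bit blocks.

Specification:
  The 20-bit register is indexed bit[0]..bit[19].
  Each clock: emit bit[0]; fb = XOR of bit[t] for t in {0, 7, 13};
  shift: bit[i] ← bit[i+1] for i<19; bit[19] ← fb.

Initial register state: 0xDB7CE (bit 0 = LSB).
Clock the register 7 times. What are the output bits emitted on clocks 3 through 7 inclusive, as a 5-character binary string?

11001

reg_0 = 0xDB7CE
clock 1: out=0, reg = 0x6DBE7
clock 2: out=1, reg = 0x36DF3
clock 3: out=1, reg = 0x9B6F9
clock 4: out=1, reg = 0xCDB7C
clock 5: out=0, reg = 0x66DBE
clock 6: out=0, reg = 0x336DF
clock 7: out=1, reg = 0x99B6F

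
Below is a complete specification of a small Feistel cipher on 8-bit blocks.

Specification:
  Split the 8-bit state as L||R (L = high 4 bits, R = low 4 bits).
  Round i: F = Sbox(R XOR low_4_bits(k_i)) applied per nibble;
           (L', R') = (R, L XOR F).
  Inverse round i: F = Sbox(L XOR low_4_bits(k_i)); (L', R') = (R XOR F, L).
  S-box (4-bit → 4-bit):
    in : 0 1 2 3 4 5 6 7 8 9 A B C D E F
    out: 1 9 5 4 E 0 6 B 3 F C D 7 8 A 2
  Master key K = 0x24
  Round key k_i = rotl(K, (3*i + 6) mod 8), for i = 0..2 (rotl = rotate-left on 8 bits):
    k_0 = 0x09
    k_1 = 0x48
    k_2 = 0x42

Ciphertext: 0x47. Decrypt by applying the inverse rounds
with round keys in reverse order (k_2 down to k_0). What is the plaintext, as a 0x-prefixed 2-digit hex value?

0x4B

s_0 = ciphertext = 0x47
s_1 = InvRound(s_0, k_2) = 0x14
s_2 = InvRound(s_1, k_1) = 0xB1
s_3 = InvRound(s_2, k_0) = 0x4B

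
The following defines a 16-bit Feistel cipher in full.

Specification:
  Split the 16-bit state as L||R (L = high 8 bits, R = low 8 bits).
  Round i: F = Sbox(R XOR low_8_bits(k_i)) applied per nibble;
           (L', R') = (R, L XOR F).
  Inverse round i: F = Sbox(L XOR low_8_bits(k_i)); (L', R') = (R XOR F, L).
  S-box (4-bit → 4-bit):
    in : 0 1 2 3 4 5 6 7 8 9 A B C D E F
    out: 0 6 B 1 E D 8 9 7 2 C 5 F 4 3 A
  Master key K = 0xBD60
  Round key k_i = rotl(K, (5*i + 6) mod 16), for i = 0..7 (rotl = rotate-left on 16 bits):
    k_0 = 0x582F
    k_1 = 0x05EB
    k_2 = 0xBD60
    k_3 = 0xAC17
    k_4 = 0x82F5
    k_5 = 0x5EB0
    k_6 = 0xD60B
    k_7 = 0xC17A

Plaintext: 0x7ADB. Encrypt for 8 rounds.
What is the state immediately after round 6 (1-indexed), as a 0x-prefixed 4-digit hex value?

0x009C

s_0 = plaintext = 0x7ADB
s_1 = Round(s_0, k_0) = 0xDBD4
s_2 = Round(s_1, k_1) = 0xD4C1
s_3 = Round(s_2, k_2) = 0xC112
s_4 = Round(s_3, k_3) = 0x12CC
s_5 = Round(s_4, k_4) = 0xCC00
s_6 = Round(s_5, k_5) = 0x009C
s_7 = Round(s_6, k_6) = 0x9C29
s_8 = Round(s_7, k_7) = 0x294D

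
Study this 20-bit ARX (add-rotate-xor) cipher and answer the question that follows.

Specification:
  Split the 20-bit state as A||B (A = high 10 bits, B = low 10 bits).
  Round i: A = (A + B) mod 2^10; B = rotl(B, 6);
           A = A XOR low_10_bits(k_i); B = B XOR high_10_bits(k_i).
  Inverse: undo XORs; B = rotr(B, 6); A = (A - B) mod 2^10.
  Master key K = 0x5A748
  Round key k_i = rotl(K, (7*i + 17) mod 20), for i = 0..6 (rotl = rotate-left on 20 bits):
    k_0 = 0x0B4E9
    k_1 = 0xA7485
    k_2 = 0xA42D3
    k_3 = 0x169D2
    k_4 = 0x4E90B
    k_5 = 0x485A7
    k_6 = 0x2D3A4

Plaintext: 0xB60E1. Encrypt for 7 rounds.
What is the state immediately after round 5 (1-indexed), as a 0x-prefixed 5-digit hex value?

0xA266B

s_0 = plaintext = 0xB60E1
s_1 = Round(s_0, k_0) = 0xD4063
s_2 = Round(s_1, k_1) = 0xCDA5B
s_3 = Round(s_2, k_2) = 0xD0875
s_4 = Round(s_3, k_3) = 0x9951D
s_5 = Round(s_4, k_4) = 0xA266B
s_6 = Round(s_5, k_5) = 0x54FC7
s_7 = Round(s_6, k_6) = 0xAF948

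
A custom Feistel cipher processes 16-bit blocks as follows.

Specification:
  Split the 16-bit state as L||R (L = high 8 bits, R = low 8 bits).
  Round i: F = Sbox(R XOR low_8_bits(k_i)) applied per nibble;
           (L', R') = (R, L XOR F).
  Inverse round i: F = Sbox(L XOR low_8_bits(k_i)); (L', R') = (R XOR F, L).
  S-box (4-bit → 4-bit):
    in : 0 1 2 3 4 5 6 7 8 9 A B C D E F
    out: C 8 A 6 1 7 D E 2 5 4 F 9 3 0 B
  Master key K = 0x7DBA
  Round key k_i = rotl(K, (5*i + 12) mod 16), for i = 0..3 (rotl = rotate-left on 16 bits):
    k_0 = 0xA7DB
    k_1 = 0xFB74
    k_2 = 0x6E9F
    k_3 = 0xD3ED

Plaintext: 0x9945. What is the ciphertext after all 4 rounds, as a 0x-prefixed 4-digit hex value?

s_0 = plaintext = 0x9945
s_1 = Round(s_0, k_0) = 0x45C9
s_2 = Round(s_1, k_1) = 0xC9B6
s_3 = Round(s_2, k_2) = 0xB66C
s_4 = Round(s_3, k_3) = 0x6C9E

0x6C9E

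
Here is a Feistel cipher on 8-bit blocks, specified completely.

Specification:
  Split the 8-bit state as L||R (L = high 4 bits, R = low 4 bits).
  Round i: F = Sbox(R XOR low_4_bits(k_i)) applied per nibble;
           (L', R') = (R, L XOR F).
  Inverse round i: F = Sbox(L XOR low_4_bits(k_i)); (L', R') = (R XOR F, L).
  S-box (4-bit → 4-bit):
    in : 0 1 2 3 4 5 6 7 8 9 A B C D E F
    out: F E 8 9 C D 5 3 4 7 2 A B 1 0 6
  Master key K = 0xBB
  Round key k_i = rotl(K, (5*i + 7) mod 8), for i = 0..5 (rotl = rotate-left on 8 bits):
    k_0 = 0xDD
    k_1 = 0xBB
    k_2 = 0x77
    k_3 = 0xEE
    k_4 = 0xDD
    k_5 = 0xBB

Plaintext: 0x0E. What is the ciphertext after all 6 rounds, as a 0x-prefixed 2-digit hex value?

s_0 = plaintext = 0x0E
s_1 = Round(s_0, k_0) = 0xE9
s_2 = Round(s_1, k_1) = 0x96
s_3 = Round(s_2, k_2) = 0x67
s_4 = Round(s_3, k_3) = 0x71
s_5 = Round(s_4, k_4) = 0x1C
s_6 = Round(s_5, k_5) = 0xC2

0xC2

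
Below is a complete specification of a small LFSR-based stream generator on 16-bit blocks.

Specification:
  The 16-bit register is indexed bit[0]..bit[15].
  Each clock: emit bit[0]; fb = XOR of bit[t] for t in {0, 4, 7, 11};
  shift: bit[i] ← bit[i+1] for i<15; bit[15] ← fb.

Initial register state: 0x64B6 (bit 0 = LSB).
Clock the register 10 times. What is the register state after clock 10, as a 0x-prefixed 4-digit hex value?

reg_0 = 0x64B6
clock 1: out=0, reg = 0x325B
clock 2: out=1, reg = 0x192D
clock 3: out=1, reg = 0x0C96
clock 4: out=0, reg = 0x864B
clock 5: out=1, reg = 0xC325
clock 6: out=1, reg = 0xE192
clock 7: out=0, reg = 0x70C9
clock 8: out=1, reg = 0x3864
clock 9: out=0, reg = 0x9C32
clock 10: out=0, reg = 0x4E19

0x4E19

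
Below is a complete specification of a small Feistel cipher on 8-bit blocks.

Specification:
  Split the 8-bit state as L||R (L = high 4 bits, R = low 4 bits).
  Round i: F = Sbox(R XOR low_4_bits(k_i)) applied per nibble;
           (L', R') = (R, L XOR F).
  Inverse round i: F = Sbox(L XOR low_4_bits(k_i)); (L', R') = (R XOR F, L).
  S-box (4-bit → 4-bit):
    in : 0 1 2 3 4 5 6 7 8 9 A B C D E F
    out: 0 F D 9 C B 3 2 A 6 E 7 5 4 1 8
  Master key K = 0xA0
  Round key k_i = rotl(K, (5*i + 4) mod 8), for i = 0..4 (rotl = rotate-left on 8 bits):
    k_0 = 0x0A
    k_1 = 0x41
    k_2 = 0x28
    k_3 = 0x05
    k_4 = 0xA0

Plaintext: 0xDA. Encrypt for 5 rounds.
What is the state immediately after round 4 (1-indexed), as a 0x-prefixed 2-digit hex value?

0xF1

s_0 = plaintext = 0xDA
s_1 = Round(s_0, k_0) = 0xAD
s_2 = Round(s_1, k_1) = 0xDF
s_3 = Round(s_2, k_2) = 0xFF
s_4 = Round(s_3, k_3) = 0xF1
s_5 = Round(s_4, k_4) = 0x10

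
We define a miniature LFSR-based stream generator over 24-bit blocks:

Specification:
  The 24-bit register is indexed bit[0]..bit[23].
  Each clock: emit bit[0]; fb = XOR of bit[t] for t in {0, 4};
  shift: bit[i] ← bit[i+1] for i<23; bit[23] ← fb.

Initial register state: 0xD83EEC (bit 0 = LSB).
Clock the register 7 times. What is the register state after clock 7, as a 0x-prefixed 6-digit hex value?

reg_0 = 0xD83EEC
clock 1: out=0, reg = 0x6C1F76
clock 2: out=0, reg = 0xB60FBB
clock 3: out=1, reg = 0x5B07DD
clock 4: out=1, reg = 0x2D83EE
clock 5: out=0, reg = 0x16C1F7
clock 6: out=1, reg = 0x0B60FB
clock 7: out=1, reg = 0x05B07D

0x05B07D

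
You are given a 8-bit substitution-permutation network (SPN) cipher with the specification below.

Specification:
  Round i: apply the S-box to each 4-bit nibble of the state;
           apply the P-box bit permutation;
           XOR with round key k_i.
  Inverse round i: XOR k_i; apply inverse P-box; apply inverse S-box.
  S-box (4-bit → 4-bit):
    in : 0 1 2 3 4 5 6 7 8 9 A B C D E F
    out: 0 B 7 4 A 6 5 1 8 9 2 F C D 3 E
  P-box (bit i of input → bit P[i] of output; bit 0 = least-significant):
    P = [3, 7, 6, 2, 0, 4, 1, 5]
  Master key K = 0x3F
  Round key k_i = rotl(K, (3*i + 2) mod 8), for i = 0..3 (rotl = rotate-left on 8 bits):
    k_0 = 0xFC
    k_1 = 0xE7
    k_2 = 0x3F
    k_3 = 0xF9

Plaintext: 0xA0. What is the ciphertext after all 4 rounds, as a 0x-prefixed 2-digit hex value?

0x5F

s_0 = plaintext = 0xA0
s_1 = Round(s_0, k_0) = 0xEC
s_2 = Round(s_1, k_1) = 0xB2
s_3 = Round(s_2, k_2) = 0xC4
s_4 = Round(s_3, k_3) = 0x5F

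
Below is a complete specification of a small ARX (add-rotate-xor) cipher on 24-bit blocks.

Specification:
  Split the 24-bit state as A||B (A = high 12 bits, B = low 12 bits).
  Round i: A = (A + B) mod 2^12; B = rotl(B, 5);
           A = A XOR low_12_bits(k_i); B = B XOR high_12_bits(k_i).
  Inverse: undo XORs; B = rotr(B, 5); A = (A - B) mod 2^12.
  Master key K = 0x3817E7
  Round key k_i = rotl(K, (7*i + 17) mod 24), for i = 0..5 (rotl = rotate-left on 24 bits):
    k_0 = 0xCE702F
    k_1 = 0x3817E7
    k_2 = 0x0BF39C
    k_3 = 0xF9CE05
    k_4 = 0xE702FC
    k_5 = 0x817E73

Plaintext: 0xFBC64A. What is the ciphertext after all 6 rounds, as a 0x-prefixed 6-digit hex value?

s_0 = plaintext = 0xFBC64A
s_1 = Round(s_0, k_0) = 0x6295AB
s_2 = Round(s_1, k_1) = 0xC336EA
s_3 = Round(s_2, k_2) = 0x081DF2
s_4 = Round(s_3, k_3) = 0x0761C7
s_5 = Round(s_4, k_4) = 0x0C1693
s_6 = Round(s_5, k_5) = 0x927A7A

0x927A7A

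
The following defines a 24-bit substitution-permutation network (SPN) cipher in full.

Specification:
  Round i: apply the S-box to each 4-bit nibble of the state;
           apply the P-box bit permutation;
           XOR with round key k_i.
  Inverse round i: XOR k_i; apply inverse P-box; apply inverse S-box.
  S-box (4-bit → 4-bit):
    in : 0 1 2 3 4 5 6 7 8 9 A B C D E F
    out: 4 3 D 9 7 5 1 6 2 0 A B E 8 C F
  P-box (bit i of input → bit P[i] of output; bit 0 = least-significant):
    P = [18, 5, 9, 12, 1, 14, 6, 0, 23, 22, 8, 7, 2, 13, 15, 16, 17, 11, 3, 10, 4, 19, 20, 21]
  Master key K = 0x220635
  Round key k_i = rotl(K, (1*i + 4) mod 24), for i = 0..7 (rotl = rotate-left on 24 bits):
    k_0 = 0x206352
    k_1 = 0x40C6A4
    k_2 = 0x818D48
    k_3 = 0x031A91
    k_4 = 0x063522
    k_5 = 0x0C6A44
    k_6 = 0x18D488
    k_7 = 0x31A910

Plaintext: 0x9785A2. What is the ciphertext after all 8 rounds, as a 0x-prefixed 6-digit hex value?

0x241A89

s_0 = plaintext = 0x9785A2
s_1 = Round(s_0, k_0) = 0xA4185B
s_2 = Round(s_1, k_1) = 0x2EFECA
s_3 = Round(s_2, k_2) = 0xB078B5
s_4 = Round(s_3, k_3) = 0x6FF88A
s_5 = Round(s_4, k_4) = 0x45C91E
s_6 = Round(s_5, k_5) = 0x17985E
s_7 = Round(s_6, k_6) = 0x50CED2
s_8 = Round(s_7, k_7) = 0x241A89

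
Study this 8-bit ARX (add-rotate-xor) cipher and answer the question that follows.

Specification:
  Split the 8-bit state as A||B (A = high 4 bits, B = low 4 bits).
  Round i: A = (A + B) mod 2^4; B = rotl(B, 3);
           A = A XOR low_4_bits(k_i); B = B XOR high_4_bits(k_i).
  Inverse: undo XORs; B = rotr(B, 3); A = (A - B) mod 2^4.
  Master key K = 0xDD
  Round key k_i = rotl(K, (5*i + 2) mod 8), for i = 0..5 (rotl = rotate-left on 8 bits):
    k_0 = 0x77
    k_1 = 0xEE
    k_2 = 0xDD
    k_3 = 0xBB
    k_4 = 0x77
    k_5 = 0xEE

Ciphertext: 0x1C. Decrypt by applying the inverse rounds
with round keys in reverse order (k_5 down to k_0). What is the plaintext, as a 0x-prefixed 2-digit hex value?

0x86

s_0 = ciphertext = 0x1C
s_1 = InvRound(s_0, k_5) = 0xB4
s_2 = InvRound(s_1, k_4) = 0x66
s_3 = InvRound(s_2, k_3) = 0x2B
s_4 = InvRound(s_3, k_2) = 0x3C
s_5 = InvRound(s_4, k_1) = 0x94
s_6 = InvRound(s_5, k_0) = 0x86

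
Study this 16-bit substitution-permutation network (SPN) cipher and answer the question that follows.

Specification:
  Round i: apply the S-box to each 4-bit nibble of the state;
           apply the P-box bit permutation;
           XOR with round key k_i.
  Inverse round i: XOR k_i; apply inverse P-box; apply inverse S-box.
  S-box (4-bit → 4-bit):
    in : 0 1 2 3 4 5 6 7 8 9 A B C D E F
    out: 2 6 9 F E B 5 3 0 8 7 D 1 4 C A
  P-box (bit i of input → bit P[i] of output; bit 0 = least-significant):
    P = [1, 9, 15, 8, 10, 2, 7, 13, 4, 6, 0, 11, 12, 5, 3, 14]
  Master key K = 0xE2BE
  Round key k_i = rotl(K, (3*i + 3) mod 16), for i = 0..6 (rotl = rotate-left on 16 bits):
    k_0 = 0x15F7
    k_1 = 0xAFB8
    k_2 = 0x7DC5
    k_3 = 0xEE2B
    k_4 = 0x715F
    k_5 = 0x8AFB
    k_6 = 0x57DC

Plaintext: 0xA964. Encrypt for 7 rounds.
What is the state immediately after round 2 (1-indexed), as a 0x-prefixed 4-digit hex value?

s_0 = plaintext = 0xA964
s_1 = Round(s_0, k_0) = 0x8A5F
s_2 = Round(s_1, k_1) = 0x88ED
s_3 = Round(s_2, k_2) = 0xDD45
s_4 = Round(s_3, k_3) = 0xCDA4
s_5 = Round(s_4, k_4) = 0xE6DA
s_6 = Round(s_5, k_5) = 0x4860
s_7 = Round(s_6, k_6) = 0x1174

0x88ED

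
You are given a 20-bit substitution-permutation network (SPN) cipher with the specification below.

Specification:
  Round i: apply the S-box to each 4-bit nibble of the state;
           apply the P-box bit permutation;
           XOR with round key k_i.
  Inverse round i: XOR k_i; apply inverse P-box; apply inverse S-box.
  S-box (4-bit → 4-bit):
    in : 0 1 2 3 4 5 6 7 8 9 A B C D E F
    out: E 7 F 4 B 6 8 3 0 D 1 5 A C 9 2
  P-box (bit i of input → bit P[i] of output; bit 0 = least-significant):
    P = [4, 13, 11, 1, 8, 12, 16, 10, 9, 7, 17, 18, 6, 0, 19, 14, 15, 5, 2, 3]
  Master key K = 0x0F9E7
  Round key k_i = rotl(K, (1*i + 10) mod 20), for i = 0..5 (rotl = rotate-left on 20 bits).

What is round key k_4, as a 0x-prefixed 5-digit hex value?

0x9C3E7

K = 0x0F9E7
k_0 = rotl(K, (1*0+10) mod 20) = rotl(K, 10) = 0x79C3E
k_1 = rotl(K, (1*1+10) mod 20) = rotl(K, 11) = 0xF387C
k_2 = rotl(K, (1*2+10) mod 20) = rotl(K, 12) = 0xE70F9
k_3 = rotl(K, (1*3+10) mod 20) = rotl(K, 13) = 0xCE1F3
k_4 = rotl(K, (1*4+10) mod 20) = rotl(K, 14) = 0x9C3E7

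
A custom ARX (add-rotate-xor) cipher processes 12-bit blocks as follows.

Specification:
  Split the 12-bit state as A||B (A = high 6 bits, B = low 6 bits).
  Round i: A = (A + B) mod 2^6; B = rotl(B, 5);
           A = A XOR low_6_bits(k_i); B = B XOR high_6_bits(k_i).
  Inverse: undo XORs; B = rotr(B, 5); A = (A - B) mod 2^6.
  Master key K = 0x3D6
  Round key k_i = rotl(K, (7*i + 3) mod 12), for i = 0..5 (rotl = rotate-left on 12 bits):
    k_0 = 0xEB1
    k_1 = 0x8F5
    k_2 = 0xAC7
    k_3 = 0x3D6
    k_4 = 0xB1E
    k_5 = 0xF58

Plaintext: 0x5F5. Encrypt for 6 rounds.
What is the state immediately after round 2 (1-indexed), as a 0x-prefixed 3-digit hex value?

0x223

s_0 = plaintext = 0x5F5
s_1 = Round(s_0, k_0) = 0xF40
s_2 = Round(s_1, k_1) = 0x223
s_3 = Round(s_2, k_2) = 0xB1A
s_4 = Round(s_3, k_3) = 0x402
s_5 = Round(s_4, k_4) = 0x32D
s_6 = Round(s_5, k_5) = 0x84B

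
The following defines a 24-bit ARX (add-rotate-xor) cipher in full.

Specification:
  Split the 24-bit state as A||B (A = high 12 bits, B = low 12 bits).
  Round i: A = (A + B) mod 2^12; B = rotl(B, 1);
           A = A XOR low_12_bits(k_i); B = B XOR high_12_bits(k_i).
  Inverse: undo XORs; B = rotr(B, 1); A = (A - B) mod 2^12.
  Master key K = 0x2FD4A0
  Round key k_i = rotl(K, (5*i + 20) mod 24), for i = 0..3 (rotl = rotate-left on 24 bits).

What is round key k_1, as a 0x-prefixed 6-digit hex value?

0x5FA940

K = 0x2FD4A0
k_0 = rotl(K, (5*0+20) mod 24) = rotl(K, 20) = 0x02FD4A
k_1 = rotl(K, (5*1+20) mod 24) = rotl(K, 1) = 0x5FA940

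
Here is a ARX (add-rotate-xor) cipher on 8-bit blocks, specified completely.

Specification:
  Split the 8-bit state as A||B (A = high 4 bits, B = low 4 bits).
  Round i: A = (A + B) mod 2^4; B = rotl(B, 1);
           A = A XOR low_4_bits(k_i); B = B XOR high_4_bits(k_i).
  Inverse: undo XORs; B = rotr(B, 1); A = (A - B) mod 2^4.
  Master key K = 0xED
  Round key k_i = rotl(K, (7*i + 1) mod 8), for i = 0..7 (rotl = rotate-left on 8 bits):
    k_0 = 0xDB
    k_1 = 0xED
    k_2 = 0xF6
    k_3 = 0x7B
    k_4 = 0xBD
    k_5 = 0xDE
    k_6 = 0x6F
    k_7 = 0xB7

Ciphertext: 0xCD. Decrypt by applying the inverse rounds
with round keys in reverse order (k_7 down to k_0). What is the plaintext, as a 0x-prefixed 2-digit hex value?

s_0 = ciphertext = 0xCD
s_1 = InvRound(s_0, k_7) = 0x83
s_2 = InvRound(s_1, k_6) = 0xDA
s_3 = InvRound(s_2, k_5) = 0x8B
s_4 = InvRound(s_3, k_4) = 0x50
s_5 = InvRound(s_4, k_3) = 0x3B
s_6 = InvRound(s_5, k_2) = 0x32
s_7 = InvRound(s_6, k_1) = 0x86
s_8 = InvRound(s_7, k_0) = 0x6D

0x6D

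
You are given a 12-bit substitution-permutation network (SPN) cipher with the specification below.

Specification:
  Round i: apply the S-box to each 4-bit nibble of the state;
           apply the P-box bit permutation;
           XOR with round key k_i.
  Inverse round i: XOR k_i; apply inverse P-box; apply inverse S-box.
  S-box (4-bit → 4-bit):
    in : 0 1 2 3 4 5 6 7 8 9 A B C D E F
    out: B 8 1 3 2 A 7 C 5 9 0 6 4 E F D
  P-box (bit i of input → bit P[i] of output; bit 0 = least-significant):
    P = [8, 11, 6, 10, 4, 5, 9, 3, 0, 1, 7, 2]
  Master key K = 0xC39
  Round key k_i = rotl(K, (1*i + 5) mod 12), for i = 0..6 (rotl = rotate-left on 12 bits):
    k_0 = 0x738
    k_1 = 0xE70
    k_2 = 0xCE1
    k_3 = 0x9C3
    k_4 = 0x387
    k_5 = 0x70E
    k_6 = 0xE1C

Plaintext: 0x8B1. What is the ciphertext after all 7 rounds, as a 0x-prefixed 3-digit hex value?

0x2AD

s_0 = plaintext = 0x8B1
s_1 = Round(s_0, k_0) = 0x199
s_2 = Round(s_1, k_1) = 0xB6C
s_3 = Round(s_2, k_2) = 0xE13
s_4 = Round(s_3, k_3) = 0x04C
s_5 = Round(s_4, k_4) = 0x3E0
s_6 = Round(s_5, k_5) = 0x835
s_7 = Round(s_6, k_6) = 0x2AD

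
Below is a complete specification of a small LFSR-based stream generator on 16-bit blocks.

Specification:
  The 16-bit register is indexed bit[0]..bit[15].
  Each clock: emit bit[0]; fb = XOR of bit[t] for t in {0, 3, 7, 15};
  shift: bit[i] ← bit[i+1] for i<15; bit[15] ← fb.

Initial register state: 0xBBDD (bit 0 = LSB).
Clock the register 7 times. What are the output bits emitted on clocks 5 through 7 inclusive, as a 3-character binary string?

reg_0 = 0xBBDD
clock 1: out=1, reg = 0x5DEE
clock 2: out=0, reg = 0x2EF7
clock 3: out=1, reg = 0x177B
clock 4: out=1, reg = 0x0BBD
clock 5: out=1, reg = 0x85DE
clock 6: out=0, reg = 0xC2EF
clock 7: out=1, reg = 0x6177

101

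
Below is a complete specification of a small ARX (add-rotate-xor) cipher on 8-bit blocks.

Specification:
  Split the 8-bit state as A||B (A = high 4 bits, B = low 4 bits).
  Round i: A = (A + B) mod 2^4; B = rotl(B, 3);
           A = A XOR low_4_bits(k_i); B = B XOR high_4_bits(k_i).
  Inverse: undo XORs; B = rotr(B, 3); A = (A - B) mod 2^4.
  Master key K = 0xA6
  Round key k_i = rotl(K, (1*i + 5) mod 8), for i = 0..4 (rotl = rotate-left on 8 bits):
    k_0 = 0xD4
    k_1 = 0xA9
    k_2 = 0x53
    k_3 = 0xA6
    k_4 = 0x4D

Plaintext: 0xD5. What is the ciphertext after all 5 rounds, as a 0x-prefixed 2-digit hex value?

0x46

s_0 = plaintext = 0xD5
s_1 = Round(s_0, k_0) = 0x67
s_2 = Round(s_1, k_1) = 0x41
s_3 = Round(s_2, k_2) = 0x6D
s_4 = Round(s_3, k_3) = 0x54
s_5 = Round(s_4, k_4) = 0x46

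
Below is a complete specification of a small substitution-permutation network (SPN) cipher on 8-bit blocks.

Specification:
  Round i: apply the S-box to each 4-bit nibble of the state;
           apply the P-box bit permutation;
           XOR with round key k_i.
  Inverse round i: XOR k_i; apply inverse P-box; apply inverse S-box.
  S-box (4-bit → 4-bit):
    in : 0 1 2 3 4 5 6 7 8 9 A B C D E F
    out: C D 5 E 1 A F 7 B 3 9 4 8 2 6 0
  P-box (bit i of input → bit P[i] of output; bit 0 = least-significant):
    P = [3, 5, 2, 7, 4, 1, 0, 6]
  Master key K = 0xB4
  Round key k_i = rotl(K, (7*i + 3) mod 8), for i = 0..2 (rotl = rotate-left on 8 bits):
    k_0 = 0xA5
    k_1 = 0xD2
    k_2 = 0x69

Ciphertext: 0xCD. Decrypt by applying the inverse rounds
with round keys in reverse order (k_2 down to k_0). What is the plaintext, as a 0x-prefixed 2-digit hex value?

s_0 = ciphertext = 0xCD
s_1 = InvRound(s_0, k_2) = 0xF3
s_2 = InvRound(s_1, k_1) = 0xBD
s_3 = InvRound(s_2, k_0) = 0x44

0x44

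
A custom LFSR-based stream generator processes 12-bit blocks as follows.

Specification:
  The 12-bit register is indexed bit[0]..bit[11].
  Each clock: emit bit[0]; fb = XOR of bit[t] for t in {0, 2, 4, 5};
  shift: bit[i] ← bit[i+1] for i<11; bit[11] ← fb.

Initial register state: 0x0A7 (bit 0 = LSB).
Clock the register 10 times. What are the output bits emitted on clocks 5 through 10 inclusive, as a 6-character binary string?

reg_0 = 0x0A7
clock 1: out=1, reg = 0x853
clock 2: out=1, reg = 0x429
clock 3: out=1, reg = 0x214
clock 4: out=0, reg = 0x10A
clock 5: out=0, reg = 0x085
clock 6: out=1, reg = 0x042
clock 7: out=0, reg = 0x021
clock 8: out=1, reg = 0x010
clock 9: out=0, reg = 0x808
clock 10: out=0, reg = 0x404

010100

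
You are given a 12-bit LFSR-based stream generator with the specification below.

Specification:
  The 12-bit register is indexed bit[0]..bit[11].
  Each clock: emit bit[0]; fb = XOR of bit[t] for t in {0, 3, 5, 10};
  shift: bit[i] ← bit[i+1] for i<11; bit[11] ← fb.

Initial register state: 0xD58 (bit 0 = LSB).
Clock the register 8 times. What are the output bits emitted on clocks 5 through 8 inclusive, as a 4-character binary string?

reg_0 = 0xD58
clock 1: out=0, reg = 0x6AC
clock 2: out=0, reg = 0xB56
clock 3: out=0, reg = 0x5AB
clock 4: out=1, reg = 0x2D5
clock 5: out=1, reg = 0x96A
clock 6: out=0, reg = 0x4B5
clock 7: out=1, reg = 0xA5A
clock 8: out=0, reg = 0xD2D

1010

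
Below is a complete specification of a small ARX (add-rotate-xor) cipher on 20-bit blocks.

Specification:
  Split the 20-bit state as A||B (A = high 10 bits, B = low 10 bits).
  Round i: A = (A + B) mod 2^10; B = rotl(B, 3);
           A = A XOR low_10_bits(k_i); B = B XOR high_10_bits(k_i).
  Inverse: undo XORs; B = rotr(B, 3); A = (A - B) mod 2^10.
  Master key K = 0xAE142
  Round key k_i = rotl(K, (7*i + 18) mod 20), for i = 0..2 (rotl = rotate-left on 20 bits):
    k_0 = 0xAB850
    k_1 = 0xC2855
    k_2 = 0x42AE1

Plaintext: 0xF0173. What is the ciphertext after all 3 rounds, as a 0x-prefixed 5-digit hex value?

s_0 = plaintext = 0xF0173
s_1 = Round(s_0, k_0) = 0x58D34
s_2 = Round(s_1, k_1) = 0xB0AA8
s_3 = Round(s_2, k_2) = 0xE2C4F

0xE2C4F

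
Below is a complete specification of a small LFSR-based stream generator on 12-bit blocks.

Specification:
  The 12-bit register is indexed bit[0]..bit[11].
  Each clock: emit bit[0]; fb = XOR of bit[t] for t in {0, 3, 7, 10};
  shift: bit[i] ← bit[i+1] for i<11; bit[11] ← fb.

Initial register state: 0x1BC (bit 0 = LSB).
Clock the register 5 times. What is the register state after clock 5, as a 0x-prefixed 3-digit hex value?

0x40D

reg_0 = 0x1BC
clock 1: out=0, reg = 0x0DE
clock 2: out=0, reg = 0x06F
clock 3: out=1, reg = 0x037
clock 4: out=1, reg = 0x81B
clock 5: out=1, reg = 0x40D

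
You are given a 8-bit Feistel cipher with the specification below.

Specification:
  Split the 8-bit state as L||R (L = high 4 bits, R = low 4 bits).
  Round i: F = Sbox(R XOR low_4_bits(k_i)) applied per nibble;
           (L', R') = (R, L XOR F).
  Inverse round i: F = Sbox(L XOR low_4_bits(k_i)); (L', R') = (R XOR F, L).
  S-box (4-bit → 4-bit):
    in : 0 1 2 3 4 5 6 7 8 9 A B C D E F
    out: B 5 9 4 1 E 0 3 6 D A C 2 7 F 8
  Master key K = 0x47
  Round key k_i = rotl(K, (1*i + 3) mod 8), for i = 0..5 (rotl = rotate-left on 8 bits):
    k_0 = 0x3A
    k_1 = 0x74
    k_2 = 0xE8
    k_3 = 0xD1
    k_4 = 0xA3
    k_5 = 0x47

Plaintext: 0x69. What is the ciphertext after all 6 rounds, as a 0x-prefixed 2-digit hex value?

0xD3

s_0 = plaintext = 0x69
s_1 = Round(s_0, k_0) = 0x92
s_2 = Round(s_1, k_1) = 0x29
s_3 = Round(s_2, k_2) = 0x97
s_4 = Round(s_3, k_3) = 0x79
s_5 = Round(s_4, k_4) = 0x9D
s_6 = Round(s_5, k_5) = 0xD3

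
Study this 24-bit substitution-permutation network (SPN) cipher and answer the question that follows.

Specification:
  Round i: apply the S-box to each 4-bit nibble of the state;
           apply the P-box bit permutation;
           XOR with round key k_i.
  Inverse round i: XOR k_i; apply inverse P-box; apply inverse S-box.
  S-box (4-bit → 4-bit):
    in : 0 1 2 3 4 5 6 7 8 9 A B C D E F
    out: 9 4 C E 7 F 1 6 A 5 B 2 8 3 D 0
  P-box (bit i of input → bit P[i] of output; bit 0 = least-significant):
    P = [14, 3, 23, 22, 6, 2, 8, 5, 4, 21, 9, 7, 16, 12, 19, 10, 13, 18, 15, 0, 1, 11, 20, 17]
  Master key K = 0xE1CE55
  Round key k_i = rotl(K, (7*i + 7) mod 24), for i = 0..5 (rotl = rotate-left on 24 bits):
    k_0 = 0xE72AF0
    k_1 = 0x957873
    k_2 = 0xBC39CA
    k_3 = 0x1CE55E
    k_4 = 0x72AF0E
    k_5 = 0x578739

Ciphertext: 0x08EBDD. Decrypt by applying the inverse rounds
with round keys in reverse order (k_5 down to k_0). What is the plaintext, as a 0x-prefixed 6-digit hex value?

0xE1D1C0

s_0 = ciphertext = 0x08EBDD
s_1 = InvRound(s_0, k_5) = 0x3DECA0
s_2 = InvRound(s_1, k_4) = 0x0B923A
s_3 = InvRound(s_2, k_3) = 0x2DA156
s_4 = InvRound(s_3, k_2) = 0x71D0B7
s_5 = InvRound(s_4, k_1) = 0xB4F8D2
s_6 = InvRound(s_5, k_0) = 0xE1D1C0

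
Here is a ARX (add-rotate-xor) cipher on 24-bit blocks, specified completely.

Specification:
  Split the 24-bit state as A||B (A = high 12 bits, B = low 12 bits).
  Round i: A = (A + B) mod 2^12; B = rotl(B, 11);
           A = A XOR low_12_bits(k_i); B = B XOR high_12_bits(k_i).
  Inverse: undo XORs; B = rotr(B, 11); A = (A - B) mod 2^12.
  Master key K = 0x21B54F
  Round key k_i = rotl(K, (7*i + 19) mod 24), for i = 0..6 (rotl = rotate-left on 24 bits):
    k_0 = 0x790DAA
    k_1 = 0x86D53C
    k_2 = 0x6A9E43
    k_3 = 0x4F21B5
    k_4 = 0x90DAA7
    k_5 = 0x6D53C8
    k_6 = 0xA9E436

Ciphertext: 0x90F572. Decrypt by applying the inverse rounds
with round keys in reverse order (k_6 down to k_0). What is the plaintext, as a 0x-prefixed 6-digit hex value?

s_0 = ciphertext = 0x90F572
s_1 = InvRound(s_0, k_6) = 0xD60FD9
s_2 = InvRound(s_1, k_5) = 0xC8F219
s_3 = InvRound(s_2, k_4) = 0xFFF629
s_4 = InvRound(s_3, k_3) = 0x8945B6
s_5 = InvRound(s_4, k_2) = 0x09963E
s_6 = InvRound(s_5, k_1) = 0x8FECA7
s_7 = InvRound(s_6, k_0) = 0xEE566F

0xEE566F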